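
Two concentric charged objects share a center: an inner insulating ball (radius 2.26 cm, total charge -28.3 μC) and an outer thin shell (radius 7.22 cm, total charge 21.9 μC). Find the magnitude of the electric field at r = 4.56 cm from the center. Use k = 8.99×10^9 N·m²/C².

E ≈ 1.22e8 N/C

Symmetry ⇒ E = E(r) r̂. Gaussian sphere of radius r = 4.56 cm (between the bodies, 2.26 cm < r < 7.22 cm).
Only the inner charge is enclosed; the outer shell contributes nothing inside itself. Q_enc = -28.3 μC = -2.83×10^-5 C.
By Gauss's law, ∮E·dA = E·4πr² = Q_enc/ε₀.
E = k|Q_enc|/r² = (8.99×10^9)(2.83×10^-5)/(0.0456)² = 1.22e8 N/C.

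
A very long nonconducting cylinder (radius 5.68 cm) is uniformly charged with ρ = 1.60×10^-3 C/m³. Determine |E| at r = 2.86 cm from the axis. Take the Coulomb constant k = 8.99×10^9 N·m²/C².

Choose a coaxial cylinder of radius r = 2.86 cm (arbitrary length L) as the Gaussian surface (r < R).
Charge inside radius r per length L is ρ·πr²·L, so λ_enc = ρπr² = 4.112×10^-6 C/m.
Gauss's law: E·2πrL = λ_enc L/ε₀.
E = 2k|λ_enc|/r = 2(8.99×10^9)(4.112×10^-6)/(0.0286) = 2.58×10^6 N/C.

2.58e6 V/m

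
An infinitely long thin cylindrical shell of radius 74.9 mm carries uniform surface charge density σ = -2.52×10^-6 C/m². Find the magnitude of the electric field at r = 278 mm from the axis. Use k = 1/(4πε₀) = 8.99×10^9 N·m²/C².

|E| = 7.67×10^4 N/C

Take a coaxial cylindrical Gaussian surface of radius r = 278 mm and length L (r > 74.9 mm).
The whole shell is enclosed: λ_enc = σ·2πR = (-2.52×10^-6)·2π·(0.0749) = -1.186e-6 C/m.
Since E is radial and uniform over the curved surface, Φ = E·2πrL = Q_enc/ε₀ = λ_enc L/ε₀.
E = 2k|λ_enc|/r = 2(8.99×10^9)(1.186×10^-6)/(0.278) = 7.67×10^4 N/C.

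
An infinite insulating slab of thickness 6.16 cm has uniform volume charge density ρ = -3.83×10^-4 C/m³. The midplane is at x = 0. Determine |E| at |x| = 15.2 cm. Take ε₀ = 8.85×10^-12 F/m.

The point |x| = 15.2 cm lies outside the slab (half-thickness 0.0308 m). A symmetric pillbox spanning the full slab encloses Q_enc = ρ·d·A.
Flux = 2EA ⇒ E = |ρ|d/(2ε₀), independent of distance outside.
E = (3.83e-4)(0.0616)/(2·8.85×10^-12) = 1.33×10^6 N/C.

E = 1.33e6 N/C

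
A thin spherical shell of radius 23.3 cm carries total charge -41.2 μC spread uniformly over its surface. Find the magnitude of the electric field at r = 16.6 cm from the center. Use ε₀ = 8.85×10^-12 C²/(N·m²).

Symmetry ⇒ E = E(r) r̂. Gaussian sphere of radius r = 16.6 cm (inside the shell, r < 23.3 cm).
All the charge is outside the Gaussian surface: Q_enc = 0, hence E = 0 everywhere inside the shell.

E = 0 (no enclosed charge)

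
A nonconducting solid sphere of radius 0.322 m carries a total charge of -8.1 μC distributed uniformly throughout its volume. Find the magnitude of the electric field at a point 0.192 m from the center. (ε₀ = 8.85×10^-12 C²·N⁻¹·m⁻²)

|E| = 4.19×10^5 N/C

By spherical symmetry E is radial; choose a Gaussian sphere of radius r = 0.192 m (r < R).
For a uniform sphere the enclosed fraction is (r/R)³, so Q_enc = (-8.1 μC)(0.192/0.322)³ = -1.717×10^-6 C.
Since E is radial and uniform over the Gaussian sphere, Φ = E·4πr² = Q_enc/ε₀.
E = |Q_enc|/(4πε₀r²) = (1.717×10^-6)/(4π·8.85×10^-12·(0.192)²) = 4.19×10^5 N/C.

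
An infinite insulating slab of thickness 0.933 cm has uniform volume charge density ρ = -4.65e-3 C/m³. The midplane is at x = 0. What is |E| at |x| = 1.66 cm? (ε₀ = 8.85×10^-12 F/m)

|E| = 2.45e6 V/m

The point |x| = 1.66 cm lies outside the slab (half-thickness 0.004665 m). A symmetric pillbox spanning the full slab encloses Q_enc = ρ·d·A.
Flux = 2EA ⇒ E = |ρ|d/(2ε₀), independent of distance outside.
E = (4.65×10^-3)(0.00933)/(2·8.85×10^-12) = 2.45e6 N/C.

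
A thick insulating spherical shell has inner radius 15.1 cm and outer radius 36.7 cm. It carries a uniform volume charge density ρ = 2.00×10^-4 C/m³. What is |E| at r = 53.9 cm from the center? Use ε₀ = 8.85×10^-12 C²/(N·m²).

Symmetry ⇒ E = E(r) r̂. Gaussian sphere of radius r = 53.9 cm (r > 36.7 cm, enclosing the whole shell).
Q_enc = ρ·(4π/3)(b³ − a³) = (2.00×10^-4)·(4π/3)·((0.367)³ − (0.151)³) = 3.853×10^-5 C.
Since E is radial and uniform over the Gaussian sphere, Φ = E·4πr² = Q_enc/ε₀.
E = |Q_enc|/(4πε₀r²) = (3.853×10^-5)/(4π·8.85×10^-12·(0.539)²) = 1.19×10^6 N/C.

|E| = 1.19×10^6 N/C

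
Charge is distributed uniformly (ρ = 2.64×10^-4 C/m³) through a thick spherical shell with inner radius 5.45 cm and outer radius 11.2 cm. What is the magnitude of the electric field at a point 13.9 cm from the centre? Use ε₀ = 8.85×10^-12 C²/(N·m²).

By spherical symmetry E is radial; choose a Gaussian sphere of radius r = 13.9 cm (r > 11.2 cm, enclosing the whole shell).
Q_enc = ρ·(4π/3)(b³ − a³) = (2.64×10^-4)·(4π/3)·((0.112)³ − (0.0545)³) = 1.375×10^-6 C.
Since E is radial and uniform over the Gaussian sphere, Φ = E·4πr² = Q_enc/ε₀.
E = |Q_enc|/(4πε₀r²) = (1.375e-6)/(4π·8.85×10^-12·(0.139)²) = 6.40e5 N/C.

E ≈ 6.40×10^5 N/C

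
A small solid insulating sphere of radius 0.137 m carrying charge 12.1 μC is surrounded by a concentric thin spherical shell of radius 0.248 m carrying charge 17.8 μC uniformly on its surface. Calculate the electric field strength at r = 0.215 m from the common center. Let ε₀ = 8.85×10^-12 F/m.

E ≈ 2.35e6 N/C

Use a concentric Gaussian sphere at r = 0.215 m (between the bodies, 0.137 m < r < 0.248 m).
Only the inner charge is enclosed; the outer shell contributes nothing inside itself. Q_enc = 12.1 μC = 1.21×10^-5 C.
Applying ∮E·dA = Q_enc/ε₀ with Φ = E(4πr²):
E = |Q_enc|/(4πε₀r²) = (1.21×10^-5)/(4π·8.85×10^-12·(0.215)²) = 2.35e6 N/C.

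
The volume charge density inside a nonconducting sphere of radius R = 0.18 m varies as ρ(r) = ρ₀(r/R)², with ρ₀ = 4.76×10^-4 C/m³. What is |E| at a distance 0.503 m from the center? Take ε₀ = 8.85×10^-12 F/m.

|E| = 2.48×10^5 V/m

By spherical symmetry E is radial; choose a Gaussian sphere of radius r = 0.503 m (r > R, all charge enclosed).
Q_enc = 4π ∫₀^R ρ₀(r'/R)^2 r'² dr' = 4πρ₀R³/5 = 6.977×10^-6 C.
Gauss's law: E·4πr² = Q_enc/ε₀.
E = |Q_enc|/(4πε₀r²) = (6.977e-6)/(4π·8.85×10^-12·(0.503)²) = 2.48×10^5 N/C.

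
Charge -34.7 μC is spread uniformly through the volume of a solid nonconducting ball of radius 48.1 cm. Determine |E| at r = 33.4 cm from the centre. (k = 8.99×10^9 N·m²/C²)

Symmetry ⇒ E = E(r) r̂. Gaussian sphere of radius r = 33.4 cm (r < R).
Only the charge within r is enclosed: Q_enc = Q·(r/R)³ = (-34.7 μC)·(33.4 cm/48.1 cm)³ = -1.162×10^-5 C.
Applying ∮E·dA = Q_enc/ε₀ with Φ = E(4πr²):
E = k|Q_enc|/r² = (8.99×10^9)(1.162e-5)/(0.334)² = 9.36e5 N/C.

9.36×10^5 V/m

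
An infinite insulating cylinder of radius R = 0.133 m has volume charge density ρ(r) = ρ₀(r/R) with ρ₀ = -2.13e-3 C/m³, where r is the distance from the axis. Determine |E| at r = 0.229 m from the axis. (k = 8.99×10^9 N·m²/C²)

Take a coaxial cylindrical Gaussian surface of radius r = 0.229 m and length L (r > R, full charge per length enclosed).
λ_enc = 2π ∫₀^R ρ₀(r'/R)^1 r' dr' = 2πρ₀R²/3 = -7.891×10^-5 C/m.
Since E is radial and uniform over the curved surface, Φ = E·2πrL = Q_enc/ε₀ = λ_enc L/ε₀.
E = 2k|λ_enc|/r = 2(8.99×10^9)(7.891×10^-5)/(0.229) = 6.20×10^6 N/C.

|E| ≈ 6.20×10^6 N/C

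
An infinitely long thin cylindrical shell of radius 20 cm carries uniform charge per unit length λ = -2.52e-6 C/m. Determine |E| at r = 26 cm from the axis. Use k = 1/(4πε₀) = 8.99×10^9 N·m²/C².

1.74×10^5 N/C

Choose a coaxial cylinder of radius r = 26 cm (arbitrary length L) as the Gaussian surface (r > 20 cm).
The full line charge is enclosed: λ_enc = -2.52e-6 C/m.
Since E is radial and uniform over the curved surface, Φ = E·2πrL = Q_enc/ε₀ = λ_enc L/ε₀.
E = 2k|λ_enc|/r = 2(8.99×10^9)(2.52e-6)/(0.26) = 1.74×10^5 N/C.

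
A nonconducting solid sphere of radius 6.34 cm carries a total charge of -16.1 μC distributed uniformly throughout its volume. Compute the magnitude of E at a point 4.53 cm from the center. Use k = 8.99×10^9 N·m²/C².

Symmetry ⇒ E = E(r) r̂. Gaussian sphere of radius r = 4.53 cm (r < R).
Only the charge within r is enclosed: Q_enc = Q·(r/R)³ = (-16.1 μC)·(4.53 cm/6.34 cm)³ = -5.873×10^-6 C.
Applying ∮E·dA = Q_enc/ε₀ with Φ = E(4πr²):
E = k|Q_enc|/r² = (8.99×10^9)(5.873×10^-6)/(0.0453)² = 2.57e7 N/C.

2.57e7 N/C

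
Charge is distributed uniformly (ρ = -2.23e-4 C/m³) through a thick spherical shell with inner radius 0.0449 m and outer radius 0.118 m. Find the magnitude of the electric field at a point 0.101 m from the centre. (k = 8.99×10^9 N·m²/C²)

Symmetry ⇒ E = E(r) r̂. Gaussian sphere of radius r = 0.101 m (within the shell material, 0.0449 m < r < 0.118 m).
Only the shell between 0.0449 m and r is enclosed: Q_enc = ρ·(4π/3)(r³ − a³) = (-2.23e-4)·(4π/3)·((0.101)³ − (0.0449)³) = -8.779×10^-7 C.
Applying ∮E·dA = Q_enc/ε₀ with Φ = E(4πr²):
E = k|Q_enc|/r² = (8.99×10^9)(8.779×10^-7)/(0.101)² = 7.74×10^5 N/C.

E ≈ 7.74e5 N/C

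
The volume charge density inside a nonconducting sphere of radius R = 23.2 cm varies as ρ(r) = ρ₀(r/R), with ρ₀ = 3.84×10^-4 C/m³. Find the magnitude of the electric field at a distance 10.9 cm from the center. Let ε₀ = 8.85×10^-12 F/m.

Take a concentric spherical Gaussian surface of radius r = 10.9 cm (r < R).
Integrate the density: Q_enc = 4π ∫₀^r ρ₀(r'/R)^1 r'² dr' = 4πρ₀ r^4/(4·R) = 7.34e-7 C.
Gauss's law: E·4πr² = Q_enc/ε₀.
E = |Q_enc|/(4πε₀r²) = (7.34e-7)/(4π·8.85×10^-12·(0.109)²) = 5.56e5 N/C.

5.56×10^5 V/m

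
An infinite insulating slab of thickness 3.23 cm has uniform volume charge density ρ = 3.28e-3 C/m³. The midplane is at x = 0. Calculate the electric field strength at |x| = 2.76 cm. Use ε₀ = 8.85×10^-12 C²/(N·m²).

The point |x| = 2.76 cm lies outside the slab (half-thickness 0.01615 m). A symmetric pillbox spanning the full slab encloses Q_enc = ρ·d·A.
Flux = 2EA ⇒ E = |ρ|d/(2ε₀), independent of distance outside.
E = (3.28×10^-3)(0.0323)/(2·8.85×10^-12) = 5.99×10^6 N/C.

|E| ≈ 5.99×10^6 N/C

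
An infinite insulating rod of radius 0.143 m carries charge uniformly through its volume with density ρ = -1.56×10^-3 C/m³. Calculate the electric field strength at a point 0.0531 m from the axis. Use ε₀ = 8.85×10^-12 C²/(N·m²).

E = 4.68×10^6 N/C

Take a coaxial cylindrical Gaussian surface of radius r = 0.0531 m and length L (r < R).
Charge inside radius r per length L is ρ·πr²·L, so λ_enc = ρπr² = -1.382×10^-5 C/m.
Gauss's law: E·2πrL = λ_enc L/ε₀.
E = |λ_enc|/(2πε₀r) = (1.382×10^-5)/(2π·8.85×10^-12·0.0531) = 4.68×10^6 N/C.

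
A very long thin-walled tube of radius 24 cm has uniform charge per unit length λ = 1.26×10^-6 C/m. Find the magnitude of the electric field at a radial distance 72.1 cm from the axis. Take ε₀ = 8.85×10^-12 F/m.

|E| = 3.14×10^4 V/m

By cylindrical symmetry E is radial; use a coaxial Gaussian cylinder of radius 72.1 cm and length L (r > 24 cm).
The full line charge is enclosed: λ_enc = 1.26e-6 C/m.
Gauss's law: E·2πrL = λ_enc L/ε₀.
E = |λ_enc|/(2πε₀r) = (1.26e-6)/(2π·8.85×10^-12·0.721) = 3.14e4 N/C.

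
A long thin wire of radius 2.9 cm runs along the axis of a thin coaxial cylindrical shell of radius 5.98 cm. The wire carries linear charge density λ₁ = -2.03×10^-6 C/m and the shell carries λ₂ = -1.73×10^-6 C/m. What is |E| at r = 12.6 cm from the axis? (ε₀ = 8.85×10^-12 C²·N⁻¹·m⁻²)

By cylindrical symmetry E is radial; use a coaxial Gaussian cylinder of radius 12.6 cm and length L (r > 5.98 cm, enclosing both).
λ_enc = λ₁ + λ₂ = (-2.03×10^-6) + (-1.73×10^-6) = -3.76×10^-6 C/m.
Since E is radial and uniform over the curved surface, Φ = E·2πrL = Q_enc/ε₀ = λ_enc L/ε₀.
E = |λ_enc|/(2πε₀r) = (3.76e-6)/(2π·8.85×10^-12·0.126) = 5.37×10^5 N/C.

E = 5.37×10^5 N/C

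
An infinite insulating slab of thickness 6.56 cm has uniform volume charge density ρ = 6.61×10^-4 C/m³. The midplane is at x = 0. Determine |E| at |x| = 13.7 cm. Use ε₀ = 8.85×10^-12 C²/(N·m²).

The point |x| = 13.7 cm lies outside the slab (half-thickness 0.0328 m). A symmetric pillbox spanning the full slab encloses Q_enc = ρ·d·A.
Flux = 2EA ⇒ E = |ρ|d/(2ε₀), independent of distance outside.
E = (6.61e-4)(0.0656)/(2·8.85×10^-12) = 2.45e6 N/C.

|E| ≈ 2.45e6 V/m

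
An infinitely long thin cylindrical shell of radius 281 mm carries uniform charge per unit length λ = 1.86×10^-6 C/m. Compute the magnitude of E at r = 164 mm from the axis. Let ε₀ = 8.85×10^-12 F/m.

Take a coaxial cylindrical Gaussian surface of radius r = 164 mm and length L (r < 281 mm, inside the shell).
All the surface charge lies outside this cylinder: Q_enc = 0, hence E = 0.

E = 0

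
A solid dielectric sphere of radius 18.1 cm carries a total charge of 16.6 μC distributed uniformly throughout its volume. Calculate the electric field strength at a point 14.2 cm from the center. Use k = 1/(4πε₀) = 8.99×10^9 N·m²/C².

By spherical symmetry E is radial; choose a Gaussian sphere of radius r = 14.2 cm (r < R).
For a uniform sphere the enclosed fraction is (r/R)³, so Q_enc = (16.6 μC)(0.142/0.181)³ = 8.016×10^-6 C.
Since E is radial and uniform over the Gaussian sphere, Φ = E·4πr² = Q_enc/ε₀.
E = k|Q_enc|/r² = (8.99×10^9)(8.016×10^-6)/(0.142)² = 3.57×10^6 N/C.

E ≈ 3.57e6 N/C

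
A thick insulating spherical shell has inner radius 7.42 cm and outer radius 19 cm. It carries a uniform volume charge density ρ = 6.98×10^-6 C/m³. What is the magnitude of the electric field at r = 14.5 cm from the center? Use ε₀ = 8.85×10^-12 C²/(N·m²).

E ≈ 3.30×10^4 N/C

By spherical symmetry E is radial; choose a Gaussian sphere of radius r = 14.5 cm (within the shell material, 7.42 cm < r < 19 cm).
Enclosed charge is the volume from a to r: Q_enc = (4π/3)ρ(r³ − a³) = 7.719e-8 C.
By Gauss's law, ∮E·dA = E·4πr² = Q_enc/ε₀.
E = |Q_enc|/(4πε₀r²) = (7.719×10^-8)/(4π·8.85×10^-12·(0.145)²) = 3.30e4 N/C.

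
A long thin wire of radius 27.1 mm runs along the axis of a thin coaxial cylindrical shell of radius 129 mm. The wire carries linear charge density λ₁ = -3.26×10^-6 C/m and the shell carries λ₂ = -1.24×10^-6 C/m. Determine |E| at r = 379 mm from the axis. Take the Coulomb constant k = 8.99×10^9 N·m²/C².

Choose a coaxial cylinder of radius r = 379 mm (arbitrary length L) as the Gaussian surface (r > 129 mm, enclosing both).
λ_enc = λ₁ + λ₂ = (-3.26×10^-6) + (-1.24×10^-6) = -4.50×10^-6 C/m.
Gauss's law: E·2πrL = λ_enc L/ε₀.
E = 2k|λ_enc|/r = 2(8.99×10^9)(4.50×10^-6)/(0.379) = 2.13e5 N/C.

E = 2.13×10^5 N/C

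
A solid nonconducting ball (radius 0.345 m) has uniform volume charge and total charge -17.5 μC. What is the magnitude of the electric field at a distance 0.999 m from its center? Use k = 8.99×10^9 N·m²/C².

Take a concentric spherical Gaussian surface of radius r = 0.999 m (r > R, so the entire charge is enclosed).
Q_enc = -17.5 μC = -1.75×10^-5 C.
Applying ∮E·dA = Q_enc/ε₀ with Φ = E(4πr²):
E = k|Q_enc|/r² = (8.99×10^9)(1.75×10^-5)/(0.999)² = 1.58e5 N/C.

|E| ≈ 1.58×10^5 N/C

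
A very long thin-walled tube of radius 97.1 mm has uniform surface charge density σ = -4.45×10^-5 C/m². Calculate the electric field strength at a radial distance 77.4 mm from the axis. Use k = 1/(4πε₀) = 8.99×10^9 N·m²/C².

Choose a coaxial cylinder of radius r = 77.4 mm (arbitrary length L) as the Gaussian surface (r < 97.1 mm, inside the shell).
All the surface charge lies outside this cylinder: Q_enc = 0, hence E = 0.

E = 0 (no enclosed charge)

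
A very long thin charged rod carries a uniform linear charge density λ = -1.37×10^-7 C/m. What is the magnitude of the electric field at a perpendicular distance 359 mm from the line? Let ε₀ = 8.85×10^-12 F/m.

Coaxial Gaussian cylinder, radius r = 359 mm, length L.
Q_enc = λL, so λ_enc = -1.37×10^-7 C/m.
Gauss's law: E·2πrL = λ_enc L/ε₀.
E = |λ_enc|/(2πε₀r) = (1.37×10^-7)/(2π·8.85×10^-12·0.359) = 6.86e3 N/C.

|E| ≈ 6.86×10^3 V/m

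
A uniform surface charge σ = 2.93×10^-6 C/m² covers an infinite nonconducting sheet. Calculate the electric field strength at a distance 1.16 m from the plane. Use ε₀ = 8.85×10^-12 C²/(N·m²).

E ≈ 1.66e5 N/C

The symmetry is planar: E is normal to the sheet and the same magnitude on both sides. Take a pillbox straddling the sheet with end-cap area A.
Only the two end caps contribute flux: Φ = 2EA. With Q_enc = σA, Gauss's law gives E = |σ|/(2ε₀).
E = |σ|/(2ε₀) = (2.93×10^-6)/(2·8.85×10^-12) = 1.66×10^5 N/C.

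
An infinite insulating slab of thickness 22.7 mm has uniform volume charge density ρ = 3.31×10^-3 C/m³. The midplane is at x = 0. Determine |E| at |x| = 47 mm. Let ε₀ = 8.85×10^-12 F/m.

The point |x| = 47 mm lies outside the slab (half-thickness 0.01135 m). A symmetric pillbox spanning the full slab encloses Q_enc = ρ·d·A.
Flux = 2EA ⇒ E = |ρ|d/(2ε₀), independent of distance outside.
E = (3.31×10^-3)(0.0227)/(2·8.85×10^-12) = 4.25e6 N/C.

E = 4.25e6 N/C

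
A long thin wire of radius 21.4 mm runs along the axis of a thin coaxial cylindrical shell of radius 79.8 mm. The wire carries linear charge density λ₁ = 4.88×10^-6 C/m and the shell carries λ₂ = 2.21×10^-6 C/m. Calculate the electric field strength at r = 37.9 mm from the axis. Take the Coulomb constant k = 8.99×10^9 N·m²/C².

|E| ≈ 2.32×10^6 N/C

Coaxial Gaussian cylinder, radius r = 37.9 mm, length L (between the conductors, 21.4 mm < r < 79.8 mm).
Only the inner wire is enclosed; the outer shell contributes nothing inside itself. λ_enc = λ₁ = 4.88×10^-6 C/m.
Since E is radial and uniform over the curved surface, Φ = E·2πrL = Q_enc/ε₀ = λ_enc L/ε₀.
E = 2k|λ_enc|/r = 2(8.99×10^9)(4.88e-6)/(0.0379) = 2.32×10^6 N/C.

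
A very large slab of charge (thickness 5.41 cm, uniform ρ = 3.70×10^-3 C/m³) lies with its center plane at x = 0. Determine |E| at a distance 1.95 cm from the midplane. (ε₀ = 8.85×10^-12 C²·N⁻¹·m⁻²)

By symmetry E is perpendicular to the slab. A Gaussian pillbox from −1.95 cm to +1.95 cm (face area A) lies entirely within the slab.
Q_enc = ρ·(2x)·A and flux = 2EA, so 2EA = 2ρxA/ε₀ ⇒ E = |ρ|x/ε₀.
E = (3.70×10^-3)(0.0195)/(8.85×10^-12) = 8.15×10^6 N/C.

|E| ≈ 8.15×10^6 N/C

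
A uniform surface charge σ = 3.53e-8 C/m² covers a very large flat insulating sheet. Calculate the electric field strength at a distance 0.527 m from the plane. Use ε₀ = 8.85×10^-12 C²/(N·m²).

E ≈ 1.99e3 V/m

Choose a cylindrical pillbox piercing the sheet, end faces (area A) parallel to it.
Only the two end caps contribute flux: Φ = 2EA. With Q_enc = σA, Gauss's law gives E = |σ|/(2ε₀).
E = |σ|/(2ε₀) = (3.53e-8)/(2·8.85×10^-12) = 1.99×10^3 N/C.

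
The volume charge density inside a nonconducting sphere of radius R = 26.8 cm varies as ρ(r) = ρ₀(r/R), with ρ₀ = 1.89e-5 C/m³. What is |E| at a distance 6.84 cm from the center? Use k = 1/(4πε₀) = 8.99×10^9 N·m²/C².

9.32e3 N/C

Symmetry ⇒ E = E(r) r̂. Gaussian sphere of radius r = 6.84 cm (r < R).
Q_enc = ∫₀^r ρ(r')·4πr'² dr' = (4πρ₀/R) ∫₀^r r'^3 dr' = 4πρ₀ r^4/(4·R) = 4.85×10^-9 C.
Applying ∮E·dA = Q_enc/ε₀ with Φ = E(4πr²):
E = k|Q_enc|/r² = (8.99×10^9)(4.85e-9)/(0.0684)² = 9.32×10^3 N/C.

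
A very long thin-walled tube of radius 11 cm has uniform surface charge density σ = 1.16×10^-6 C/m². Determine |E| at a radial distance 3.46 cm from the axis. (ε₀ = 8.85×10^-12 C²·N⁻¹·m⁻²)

|E| = 0 N/C

By cylindrical symmetry E is radial; use a coaxial Gaussian cylinder of radius 3.46 cm and length L (r < 11 cm, inside the shell).
No charge is enclosed, so Gauss's law gives E·2πrL = 0 ⇒ E = 0.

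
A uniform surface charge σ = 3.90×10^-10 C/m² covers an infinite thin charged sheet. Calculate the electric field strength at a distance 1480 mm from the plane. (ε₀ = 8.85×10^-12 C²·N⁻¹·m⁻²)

E ≈ 22 N/C

The symmetry is planar: E is normal to the sheet and the same magnitude on both sides. Take a pillbox straddling the sheet with end-cap area A.
Flux Φ = 2EA and Q_enc = σA, so 2EA = σA/ε₀ ⇒ E = |σ|/(2ε₀), independent of distance.
E = |σ|/(2ε₀) = (3.90e-10)/(2·8.85×10^-12) = 22 N/C.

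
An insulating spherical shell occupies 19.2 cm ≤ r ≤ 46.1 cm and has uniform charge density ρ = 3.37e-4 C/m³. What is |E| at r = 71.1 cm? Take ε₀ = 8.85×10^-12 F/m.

E = 2.28×10^6 V/m

Use a concentric Gaussian sphere at r = 71.1 cm (r > 46.1 cm, enclosing the whole shell).
Q_enc = ρ·(4π/3)(b³ − a³) = (3.37×10^-4)·(4π/3)·((0.461)³ − (0.192)³) = 1.283×10^-4 C.
Applying ∮E·dA = Q_enc/ε₀ with Φ = E(4πr²):
E = |Q_enc|/(4πε₀r²) = (1.283e-4)/(4π·8.85×10^-12·(0.711)²) = 2.28×10^6 N/C.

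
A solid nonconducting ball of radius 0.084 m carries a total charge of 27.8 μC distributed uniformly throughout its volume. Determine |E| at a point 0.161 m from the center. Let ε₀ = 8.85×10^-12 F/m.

E = 9.64e6 N/C

By spherical symmetry E is radial; choose a Gaussian sphere of radius r = 0.161 m (r > R, so the entire charge is enclosed).
Q_enc = 27.8 μC = 2.78×10^-5 C.
Gauss's law: E·4πr² = Q_enc/ε₀.
E = |Q_enc|/(4πε₀r²) = (2.78×10^-5)/(4π·8.85×10^-12·(0.161)²) = 9.64×10^6 N/C.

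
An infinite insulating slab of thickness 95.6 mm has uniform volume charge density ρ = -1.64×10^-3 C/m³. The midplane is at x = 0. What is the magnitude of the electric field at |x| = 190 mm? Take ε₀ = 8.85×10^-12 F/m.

The point |x| = 190 mm lies outside the slab (half-thickness 0.0478 m). A symmetric pillbox spanning the full slab encloses Q_enc = ρ·d·A.
Flux = 2EA ⇒ E = |ρ|d/(2ε₀), independent of distance outside.
E = (1.64×10^-3)(0.0956)/(2·8.85×10^-12) = 8.86×10^6 N/C.

E = 8.86×10^6 V/m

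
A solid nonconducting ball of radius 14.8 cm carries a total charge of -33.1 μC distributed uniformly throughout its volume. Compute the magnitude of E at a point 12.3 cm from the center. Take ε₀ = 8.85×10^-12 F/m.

Use a concentric Gaussian sphere at r = 12.3 cm (r < R).
For a uniform sphere the enclosed fraction is (r/R)³, so Q_enc = (-33.1 μC)(0.123/0.148)³ = -1.90e-5 C.
By Gauss's law, ∮E·dA = E·4πr² = Q_enc/ε₀.
E = |Q_enc|/(4πε₀r²) = (1.90×10^-5)/(4π·8.85×10^-12·(0.123)²) = 1.13×10^7 N/C.

E ≈ 1.13e7 N/C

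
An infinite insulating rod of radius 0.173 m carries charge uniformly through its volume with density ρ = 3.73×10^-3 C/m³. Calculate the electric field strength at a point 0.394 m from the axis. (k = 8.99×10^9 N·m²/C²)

By cylindrical symmetry E is radial; use a coaxial Gaussian cylinder of radius 0.394 m and length L (r > 0.173 m, full cross-section enclosed).
λ_enc = ρ·πR² = (3.73e-3)π(0.173)² = 3.507×10^-4 C/m.
Applying ∮E·dA = Q_enc/ε₀ with the end caps contributing no flux:
E = 2k|λ_enc|/r = 2(8.99×10^9)(3.507×10^-4)/(0.394) = 1.60×10^7 N/C.

1.60×10^7 N/C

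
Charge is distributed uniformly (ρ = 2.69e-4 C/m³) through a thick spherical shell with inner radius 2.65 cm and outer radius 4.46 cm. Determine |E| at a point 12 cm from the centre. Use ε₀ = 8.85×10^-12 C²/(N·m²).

E ≈ 4.93e4 N/C

By spherical symmetry E is radial; choose a Gaussian sphere of radius r = 12 cm (r > 4.46 cm, enclosing the whole shell).
Q_enc = ρ·(4π/3)(b³ − a³) = (2.69e-4)·(4π/3)·((0.0446)³ − (0.0265)³) = 7.90×10^-8 C.
Gauss's law: E·4πr² = Q_enc/ε₀.
E = |Q_enc|/(4πε₀r²) = (7.90×10^-8)/(4π·8.85×10^-12·(0.12)²) = 4.93×10^4 N/C.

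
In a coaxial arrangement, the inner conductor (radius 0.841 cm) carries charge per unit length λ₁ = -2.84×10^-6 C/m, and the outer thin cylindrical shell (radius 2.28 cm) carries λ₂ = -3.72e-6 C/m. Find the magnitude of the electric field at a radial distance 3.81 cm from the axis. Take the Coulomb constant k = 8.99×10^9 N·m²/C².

E ≈ 3.10×10^6 N/C

Choose a coaxial cylinder of radius r = 3.81 cm (arbitrary length L) as the Gaussian surface (r > 2.28 cm, enclosing both).
λ_enc = λ₁ + λ₂ = (-2.84e-6) + (-3.72×10^-6) = -6.56×10^-6 C/m.
Gauss's law: E·2πrL = λ_enc L/ε₀.
E = 2k|λ_enc|/r = 2(8.99×10^9)(6.56×10^-6)/(0.0381) = 3.10×10^6 N/C.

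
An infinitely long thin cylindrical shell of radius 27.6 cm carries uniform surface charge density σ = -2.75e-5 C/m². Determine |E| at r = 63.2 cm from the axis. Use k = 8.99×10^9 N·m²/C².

Coaxial Gaussian cylinder, radius r = 63.2 cm, length L (r > 27.6 cm).
The whole shell is enclosed: λ_enc = σ·2πR = (-2.75e-5)·2π·(0.276) = -4.769×10^-5 C/m.
Gauss's law: E·2πrL = λ_enc L/ε₀.
E = 2k|λ_enc|/r = 2(8.99×10^9)(4.769×10^-5)/(0.632) = 1.36×10^6 N/C.

E = 1.36×10^6 N/C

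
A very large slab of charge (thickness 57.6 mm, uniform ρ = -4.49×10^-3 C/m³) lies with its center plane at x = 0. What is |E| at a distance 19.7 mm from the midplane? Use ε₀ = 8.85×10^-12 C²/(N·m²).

9.99×10^6 V/m

By symmetry E is perpendicular to the slab. A Gaussian pillbox from −19.7 mm to +19.7 mm (face area A) lies entirely within the slab.
Q_enc = ρ·(2x)·A and flux = 2EA, so 2EA = 2ρxA/ε₀ ⇒ E = |ρ|x/ε₀.
E = (4.49×10^-3)(0.0197)/(8.85×10^-12) = 9.99×10^6 N/C.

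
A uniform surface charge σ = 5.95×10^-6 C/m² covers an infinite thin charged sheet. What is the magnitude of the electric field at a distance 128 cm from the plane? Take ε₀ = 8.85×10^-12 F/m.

|E| = 3.36e5 N/C

By planar symmetry E is perpendicular to the sheet and uniform; use a Gaussian pillbox with flat faces of area A on each side of the sheet.
Flux Φ = 2EA and Q_enc = σA, so 2EA = σA/ε₀ ⇒ E = |σ|/(2ε₀), independent of distance.
E = |σ|/(2ε₀) = (5.95e-6)/(2·8.85×10^-12) = 3.36×10^5 N/C.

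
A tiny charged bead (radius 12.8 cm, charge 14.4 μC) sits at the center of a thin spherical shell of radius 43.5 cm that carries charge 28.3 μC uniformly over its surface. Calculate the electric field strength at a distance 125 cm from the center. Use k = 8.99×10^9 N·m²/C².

2.46×10^5 N/C

By spherical symmetry E is radial; choose a Gaussian sphere of radius r = 125 cm (r > 43.5 cm, enclosing both).
Q_enc = (14.4 μC) + (28.3 μC) = 4.27×10^-5 C.
Applying ∮E·dA = Q_enc/ε₀ with Φ = E(4πr²):
E = k|Q_enc|/r² = (8.99×10^9)(4.27×10^-5)/(1.25)² = 2.46e5 N/C.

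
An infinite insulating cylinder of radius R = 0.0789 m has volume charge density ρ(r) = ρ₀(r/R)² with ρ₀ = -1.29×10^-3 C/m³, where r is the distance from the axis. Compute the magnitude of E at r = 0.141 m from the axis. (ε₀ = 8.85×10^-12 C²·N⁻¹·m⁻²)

Choose a coaxial cylinder of radius r = 0.141 m (arbitrary length L) as the Gaussian surface (r > R, full charge per length enclosed).
λ_enc = 2π ∫₀^R ρ₀(r'/R)^2 r' dr' = 2πρ₀R²/4 = -1.261×10^-5 C/m.
By Gauss's law (flux through the curved wall only), E·2πrL = λ_enc L/ε₀.
E = |λ_enc|/(2πε₀r) = (1.261e-5)/(2π·8.85×10^-12·0.141) = 1.61×10^6 N/C.

E ≈ 1.61×10^6 V/m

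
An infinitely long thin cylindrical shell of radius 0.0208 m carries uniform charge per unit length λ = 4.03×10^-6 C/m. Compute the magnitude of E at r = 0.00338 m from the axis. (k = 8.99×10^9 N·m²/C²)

Coaxial Gaussian cylinder, radius r = 0.00338 m, length L (r < 0.0208 m, inside the shell).
All the surface charge lies outside this cylinder: Q_enc = 0, hence E = 0.

E = 0 (no enclosed charge)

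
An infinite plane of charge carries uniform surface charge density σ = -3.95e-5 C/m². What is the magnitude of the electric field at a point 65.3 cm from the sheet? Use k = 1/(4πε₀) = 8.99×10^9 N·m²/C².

|E| ≈ 2.23×10^6 V/m

By planar symmetry E is perpendicular to the sheet and uniform; use a Gaussian pillbox with flat faces of area A on each side of the sheet.
Only the two end caps contribute flux: Φ = 2EA. With Q_enc = σA, Gauss's law gives E = |σ|/(2ε₀).
E = 2πk|σ| = 2π(8.99×10^9)(3.95×10^-5) = 2.23×10^6 N/C.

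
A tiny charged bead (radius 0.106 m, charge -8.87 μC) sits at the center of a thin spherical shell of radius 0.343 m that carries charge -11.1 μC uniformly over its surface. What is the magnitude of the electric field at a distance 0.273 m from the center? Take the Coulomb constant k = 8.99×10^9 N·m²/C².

E = 1.07e6 V/m

By spherical symmetry E is radial; choose a Gaussian sphere of radius r = 0.273 m (between the bodies, 0.106 m < r < 0.343 m).
Only the inner charge is enclosed; the outer shell contributes nothing inside itself. Q_enc = -8.87 μC = -8.87e-6 C.
By Gauss's law, ∮E·dA = E·4πr² = Q_enc/ε₀.
E = k|Q_enc|/r² = (8.99×10^9)(8.87e-6)/(0.273)² = 1.07×10^6 N/C.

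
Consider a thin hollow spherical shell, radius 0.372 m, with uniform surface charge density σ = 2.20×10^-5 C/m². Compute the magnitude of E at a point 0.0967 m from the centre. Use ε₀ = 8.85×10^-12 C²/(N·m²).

E = 0 (no enclosed charge)

Take a concentric spherical Gaussian surface of radius r = 0.0967 m (inside the shell, r < 0.372 m).
All the charge is outside the Gaussian surface: Q_enc = 0, hence E = 0 everywhere inside the shell.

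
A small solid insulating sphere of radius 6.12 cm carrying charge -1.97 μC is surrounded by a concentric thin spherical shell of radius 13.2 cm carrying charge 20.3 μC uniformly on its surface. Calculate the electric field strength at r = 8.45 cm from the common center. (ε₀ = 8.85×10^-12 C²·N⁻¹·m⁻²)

|E| = 2.48e6 N/C

By spherical symmetry E is radial; choose a Gaussian sphere of radius r = 8.45 cm (between the bodies, 6.12 cm < r < 13.2 cm).
The shell at 13.2 cm lies outside the Gaussian surface, so Q_enc = -1.97 μC = -1.97×10^-6 C.
Applying ∮E·dA = Q_enc/ε₀ with Φ = E(4πr²):
E = |Q_enc|/(4πε₀r²) = (1.97e-6)/(4π·8.85×10^-12·(0.0845)²) = 2.48e6 N/C.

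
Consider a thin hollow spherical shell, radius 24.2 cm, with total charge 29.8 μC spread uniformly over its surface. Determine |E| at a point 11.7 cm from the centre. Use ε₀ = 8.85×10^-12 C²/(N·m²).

|E| = 0 V/m

Symmetry ⇒ E = E(r) r̂. Gaussian sphere of radius r = 11.7 cm (inside the shell, r < 24.2 cm).
All the charge is outside the Gaussian surface: Q_enc = 0, hence E = 0 everywhere inside the shell.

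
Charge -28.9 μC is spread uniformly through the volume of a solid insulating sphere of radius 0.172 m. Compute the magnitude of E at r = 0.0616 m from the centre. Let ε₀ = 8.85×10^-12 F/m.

By spherical symmetry E is radial; choose a Gaussian sphere of radius r = 0.0616 m (r < R).
Only the charge within r is enclosed: Q_enc = Q·(r/R)³ = (-28.9 μC)·(0.0616 m/0.172 m)³ = -1.328e-6 C.
By Gauss's law, ∮E·dA = E·4πr² = Q_enc/ε₀.
E = |Q_enc|/(4πε₀r²) = (1.328e-6)/(4π·8.85×10^-12·(0.0616)²) = 3.15×10^6 N/C.

|E| = 3.15×10^6 V/m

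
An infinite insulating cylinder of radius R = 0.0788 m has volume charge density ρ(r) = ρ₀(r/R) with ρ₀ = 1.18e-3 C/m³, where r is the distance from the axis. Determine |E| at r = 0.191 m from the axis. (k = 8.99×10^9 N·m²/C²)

Choose a coaxial cylinder of radius r = 0.191 m (arbitrary length L) as the Gaussian surface (r > R, full charge per length enclosed).
λ_enc = 2π ∫₀^R ρ₀(r'/R)^1 r' dr' = 2πρ₀R²/3 = 1.535×10^-5 C/m.
By Gauss's law (flux through the curved wall only), E·2πrL = λ_enc L/ε₀.
E = 2k|λ_enc|/r = 2(8.99×10^9)(1.535e-5)/(0.191) = 1.44×10^6 N/C.

E = 1.44×10^6 N/C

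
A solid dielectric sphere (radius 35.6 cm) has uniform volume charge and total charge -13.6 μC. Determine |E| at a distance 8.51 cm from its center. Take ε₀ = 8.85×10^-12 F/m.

Use a concentric Gaussian sphere at r = 8.51 cm (r < R).
For a uniform sphere the enclosed fraction is (r/R)³, so Q_enc = (-13.6 μC)(0.0851/0.356)³ = -1.858×10^-7 C.
By Gauss's law, ∮E·dA = E·4πr² = Q_enc/ε₀.
E = |Q_enc|/(4πε₀r²) = (1.858e-7)/(4π·8.85×10^-12·(0.0851)²) = 2.31×10^5 N/C.

2.31e5 N/C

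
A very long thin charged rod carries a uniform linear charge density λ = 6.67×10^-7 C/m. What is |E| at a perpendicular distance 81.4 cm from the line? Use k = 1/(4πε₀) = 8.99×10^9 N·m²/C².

Take a coaxial cylindrical Gaussian surface of radius r = 81.4 cm and length L.
Q_enc = λL, so λ_enc = 6.67×10^-7 C/m.
Since E is radial and uniform over the curved surface, Φ = E·2πrL = Q_enc/ε₀ = λ_enc L/ε₀.
E = 2k|λ_enc|/r = 2(8.99×10^9)(6.67×10^-7)/(0.814) = 1.47×10^4 N/C.

1.47e4 V/m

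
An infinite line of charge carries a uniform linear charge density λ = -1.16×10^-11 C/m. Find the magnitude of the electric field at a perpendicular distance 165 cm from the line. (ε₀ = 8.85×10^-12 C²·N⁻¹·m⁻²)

Choose a coaxial cylinder of radius r = 165 cm (arbitrary length L) as the Gaussian surface.
Q_enc = λL, so λ_enc = -1.16×10^-11 C/m.
By Gauss's law (flux through the curved wall only), E·2πrL = λ_enc L/ε₀.
E = |λ_enc|/(2πε₀r) = (1.16×10^-11)/(2π·8.85×10^-12·1.65) = 0.126 N/C.

|E| = 0.126 V/m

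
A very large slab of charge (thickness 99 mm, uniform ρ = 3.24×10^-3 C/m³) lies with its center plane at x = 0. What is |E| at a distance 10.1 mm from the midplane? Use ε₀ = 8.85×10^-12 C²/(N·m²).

E ≈ 3.70e6 V/m

By symmetry E is perpendicular to the slab. A Gaussian pillbox from −10.1 mm to +10.1 mm (face area A) lies entirely within the slab.
Q_enc = ρ·(2x)·A and flux = 2EA, so 2EA = 2ρxA/ε₀ ⇒ E = |ρ|x/ε₀.
E = (3.24e-3)(0.0101)/(8.85×10^-12) = 3.70×10^6 N/C.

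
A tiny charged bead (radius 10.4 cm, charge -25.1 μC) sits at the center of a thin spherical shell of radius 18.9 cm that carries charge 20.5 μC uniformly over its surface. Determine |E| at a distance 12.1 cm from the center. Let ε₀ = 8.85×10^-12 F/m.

Use a concentric Gaussian sphere at r = 12.1 cm (between the bodies, 10.4 cm < r < 18.9 cm).
Only the inner charge is enclosed; the outer shell contributes nothing inside itself. Q_enc = -25.1 μC = -2.51e-5 C.
Applying ∮E·dA = Q_enc/ε₀ with Φ = E(4πr²):
E = |Q_enc|/(4πε₀r²) = (2.51e-5)/(4π·8.85×10^-12·(0.121)²) = 1.54×10^7 N/C.

|E| = 1.54e7 V/m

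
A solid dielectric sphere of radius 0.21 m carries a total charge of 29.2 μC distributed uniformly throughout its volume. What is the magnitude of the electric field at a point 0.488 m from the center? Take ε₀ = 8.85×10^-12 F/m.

|E| = 1.10×10^6 N/C

Take a concentric spherical Gaussian surface of radius r = 0.488 m (r > R, so the entire charge is enclosed).
Q_enc = 29.2 μC = 2.92×10^-5 C.
Since E is radial and uniform over the Gaussian sphere, Φ = E·4πr² = Q_enc/ε₀.
E = |Q_enc|/(4πε₀r²) = (2.92×10^-5)/(4π·8.85×10^-12·(0.488)²) = 1.10e6 N/C.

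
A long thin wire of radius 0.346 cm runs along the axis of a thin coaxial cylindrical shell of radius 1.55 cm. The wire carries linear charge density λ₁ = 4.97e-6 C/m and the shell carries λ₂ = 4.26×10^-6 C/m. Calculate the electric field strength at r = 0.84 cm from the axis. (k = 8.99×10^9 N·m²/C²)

1.06×10^7 N/C

Coaxial Gaussian cylinder, radius r = 0.84 cm, length L (between the conductors, 0.346 cm < r < 1.55 cm).
The shell at 1.55 cm lies outside the Gaussian surface, so λ_enc = λ₁ = 4.97e-6 C/m.
Gauss's law: E·2πrL = λ_enc L/ε₀.
E = 2k|λ_enc|/r = 2(8.99×10^9)(4.97×10^-6)/(0.0084) = 1.06e7 N/C.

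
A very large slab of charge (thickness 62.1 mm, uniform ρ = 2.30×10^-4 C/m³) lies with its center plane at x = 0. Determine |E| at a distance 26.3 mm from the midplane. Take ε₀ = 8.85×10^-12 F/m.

6.84e5 N/C

By symmetry E is perpendicular to the slab. A Gaussian pillbox from −26.3 mm to +26.3 mm (face area A) lies entirely within the slab.
Q_enc = ρ·(2x)·A and flux = 2EA, so 2EA = 2ρxA/ε₀ ⇒ E = |ρ|x/ε₀.
E = (2.30×10^-4)(0.0263)/(8.85×10^-12) = 6.84e5 N/C.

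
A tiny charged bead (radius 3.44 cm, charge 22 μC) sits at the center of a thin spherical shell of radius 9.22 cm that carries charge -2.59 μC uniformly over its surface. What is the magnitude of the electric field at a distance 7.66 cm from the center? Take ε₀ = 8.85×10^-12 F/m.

E = 3.37e7 V/m

Use a concentric Gaussian sphere at r = 7.66 cm (between the bodies, 3.44 cm < r < 9.22 cm).
The shell at 9.22 cm lies outside the Gaussian surface, so Q_enc = 22 μC = 2.20×10^-5 C.
Since E is radial and uniform over the Gaussian sphere, Φ = E·4πr² = Q_enc/ε₀.
E = |Q_enc|/(4πε₀r²) = (2.20×10^-5)/(4π·8.85×10^-12·(0.0766)²) = 3.37×10^7 N/C.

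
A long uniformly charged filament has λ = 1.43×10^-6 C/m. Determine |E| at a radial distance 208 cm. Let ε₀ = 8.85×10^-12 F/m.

Coaxial Gaussian cylinder, radius r = 208 cm, length L.
Q_enc = λL, so λ_enc = 1.43e-6 C/m.
By Gauss's law (flux through the curved wall only), E·2πrL = λ_enc L/ε₀.
E = |λ_enc|/(2πε₀r) = (1.43×10^-6)/(2π·8.85×10^-12·2.08) = 1.24e4 N/C.

|E| = 1.24×10^4 N/C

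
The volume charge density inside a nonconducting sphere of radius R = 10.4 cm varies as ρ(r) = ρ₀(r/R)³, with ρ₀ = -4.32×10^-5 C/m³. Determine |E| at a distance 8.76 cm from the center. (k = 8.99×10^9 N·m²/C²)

Symmetry ⇒ E = E(r) r̂. Gaussian sphere of radius r = 8.76 cm (r < R).
Integrate the density: Q_enc = 4π ∫₀^r ρ₀(r'/R)^3 r'² dr' = 4πρ₀ r^6/(6·R³) = -3.635e-8 C.
Gauss's law: E·4πr² = Q_enc/ε₀.
E = k|Q_enc|/r² = (8.99×10^9)(3.635×10^-8)/(0.0876)² = 4.26e4 N/C.

E ≈ 4.26e4 N/C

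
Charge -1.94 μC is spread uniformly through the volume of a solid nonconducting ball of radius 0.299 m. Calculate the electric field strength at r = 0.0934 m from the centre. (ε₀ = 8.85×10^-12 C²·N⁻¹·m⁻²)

Symmetry ⇒ E = E(r) r̂. Gaussian sphere of radius r = 0.0934 m (r < R).
For a uniform sphere the enclosed fraction is (r/R)³, so Q_enc = (-1.94 μC)(0.0934/0.299)³ = -5.913×10^-8 C.
Since E is radial and uniform over the Gaussian sphere, Φ = E·4πr² = Q_enc/ε₀.
E = |Q_enc|/(4πε₀r²) = (5.913×10^-8)/(4π·8.85×10^-12·(0.0934)²) = 6.10×10^4 N/C.

|E| ≈ 6.10×10^4 V/m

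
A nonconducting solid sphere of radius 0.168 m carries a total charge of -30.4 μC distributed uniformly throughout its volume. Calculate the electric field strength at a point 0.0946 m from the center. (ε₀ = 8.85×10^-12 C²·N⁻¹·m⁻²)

E = 5.45×10^6 V/m

Use a concentric Gaussian sphere at r = 0.0946 m (r < R).
Only the charge within r is enclosed: Q_enc = Q·(r/R)³ = (-30.4 μC)·(0.0946 m/0.168 m)³ = -5.428e-6 C.
Applying ∮E·dA = Q_enc/ε₀ with Φ = E(4πr²):
E = |Q_enc|/(4πε₀r²) = (5.428×10^-6)/(4π·8.85×10^-12·(0.0946)²) = 5.45×10^6 N/C.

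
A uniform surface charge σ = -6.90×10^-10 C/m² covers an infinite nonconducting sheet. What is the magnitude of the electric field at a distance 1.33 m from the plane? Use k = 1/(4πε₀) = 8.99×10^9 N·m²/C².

E ≈ 39 N/C

By planar symmetry E is perpendicular to the sheet and uniform; use a Gaussian pillbox with flat faces of area A on each side of the sheet.
Only the two end caps contribute flux: Φ = 2EA. With Q_enc = σA, Gauss's law gives E = |σ|/(2ε₀).
E = 2πk|σ| = 2π(8.99×10^9)(6.90×10^-10) = 39 N/C.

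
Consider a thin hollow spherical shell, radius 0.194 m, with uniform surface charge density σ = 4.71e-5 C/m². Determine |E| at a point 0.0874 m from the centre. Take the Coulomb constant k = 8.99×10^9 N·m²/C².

E = 0 (no enclosed charge)

Symmetry ⇒ E = E(r) r̂. Gaussian sphere of radius r = 0.0874 m (inside the shell, r < 0.194 m).
All the charge is outside the Gaussian surface: Q_enc = 0, hence E = 0 everywhere inside the shell.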